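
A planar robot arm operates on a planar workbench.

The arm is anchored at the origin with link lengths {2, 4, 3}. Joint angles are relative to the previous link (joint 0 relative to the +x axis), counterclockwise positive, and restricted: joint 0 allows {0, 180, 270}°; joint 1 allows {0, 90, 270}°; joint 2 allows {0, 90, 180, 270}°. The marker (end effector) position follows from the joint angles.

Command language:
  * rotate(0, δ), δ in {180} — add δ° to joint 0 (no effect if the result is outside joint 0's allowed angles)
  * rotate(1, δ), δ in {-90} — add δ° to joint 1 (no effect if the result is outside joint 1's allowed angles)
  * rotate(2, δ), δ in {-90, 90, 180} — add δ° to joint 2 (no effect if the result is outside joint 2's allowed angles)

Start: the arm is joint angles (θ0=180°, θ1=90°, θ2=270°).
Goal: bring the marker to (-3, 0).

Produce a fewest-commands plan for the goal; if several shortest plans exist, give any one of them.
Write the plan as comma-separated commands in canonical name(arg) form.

rotate(1, -90), rotate(2, -90)

t0: joint angles (θ0=180°, θ1=90°, θ2=270°)
[1] after rotate(1, -90): joint angles (θ0=180°, θ1=0°, θ2=270°)
[2] after rotate(2, -90): joint angles (θ0=180°, θ1=0°, θ2=180°)
shorter routes all fall short; 2 is best.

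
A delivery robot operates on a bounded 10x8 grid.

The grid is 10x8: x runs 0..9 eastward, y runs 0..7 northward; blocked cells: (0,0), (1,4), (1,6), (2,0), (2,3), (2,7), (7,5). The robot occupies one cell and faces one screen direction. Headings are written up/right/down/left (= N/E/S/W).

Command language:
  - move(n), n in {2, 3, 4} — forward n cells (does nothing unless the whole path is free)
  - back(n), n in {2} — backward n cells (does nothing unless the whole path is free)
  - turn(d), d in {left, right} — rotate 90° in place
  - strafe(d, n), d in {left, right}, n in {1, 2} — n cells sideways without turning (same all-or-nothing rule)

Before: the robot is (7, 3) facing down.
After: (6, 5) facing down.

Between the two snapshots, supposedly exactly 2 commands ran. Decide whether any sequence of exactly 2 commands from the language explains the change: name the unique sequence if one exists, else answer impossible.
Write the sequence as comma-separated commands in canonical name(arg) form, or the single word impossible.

key: still facing S at the end — nothing in the sequence rotates
t0: (7, 3) facing down
t=1 strafe(right, 1) ⇒ (6, 3) facing down
t=2 back(2) ⇒ (6, 5) facing down
no rival 2-sequence matches.

strafe(right, 1), back(2)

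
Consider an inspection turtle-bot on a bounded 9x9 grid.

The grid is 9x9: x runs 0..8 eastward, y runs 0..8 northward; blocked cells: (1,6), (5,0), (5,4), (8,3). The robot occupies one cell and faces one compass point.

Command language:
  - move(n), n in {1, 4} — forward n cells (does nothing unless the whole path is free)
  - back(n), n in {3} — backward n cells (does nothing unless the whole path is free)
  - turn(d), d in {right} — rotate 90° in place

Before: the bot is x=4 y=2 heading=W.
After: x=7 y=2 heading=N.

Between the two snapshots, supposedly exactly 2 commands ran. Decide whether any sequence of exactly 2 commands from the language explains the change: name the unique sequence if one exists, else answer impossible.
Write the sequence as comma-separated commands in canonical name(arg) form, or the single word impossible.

back(3), turn(right)

key: order matters: swapping back(3) and turn(right) lands elsewhere
t0: x=4 y=2 heading=W
[1] after back(3): x=7 y=2 heading=W
[2] after turn(right): x=7 y=2 heading=N
no other 2-command option fits: unique.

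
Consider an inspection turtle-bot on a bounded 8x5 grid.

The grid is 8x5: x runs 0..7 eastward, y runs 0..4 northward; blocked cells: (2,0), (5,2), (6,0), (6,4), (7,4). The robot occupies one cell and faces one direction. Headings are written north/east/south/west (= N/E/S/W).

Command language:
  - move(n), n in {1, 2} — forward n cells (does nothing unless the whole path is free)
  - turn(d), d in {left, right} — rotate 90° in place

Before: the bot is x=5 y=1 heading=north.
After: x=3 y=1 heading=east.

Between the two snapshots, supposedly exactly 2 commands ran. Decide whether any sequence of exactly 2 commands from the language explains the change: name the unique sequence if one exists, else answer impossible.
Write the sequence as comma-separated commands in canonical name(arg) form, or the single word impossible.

checked all 2-command options: none fits.

impossible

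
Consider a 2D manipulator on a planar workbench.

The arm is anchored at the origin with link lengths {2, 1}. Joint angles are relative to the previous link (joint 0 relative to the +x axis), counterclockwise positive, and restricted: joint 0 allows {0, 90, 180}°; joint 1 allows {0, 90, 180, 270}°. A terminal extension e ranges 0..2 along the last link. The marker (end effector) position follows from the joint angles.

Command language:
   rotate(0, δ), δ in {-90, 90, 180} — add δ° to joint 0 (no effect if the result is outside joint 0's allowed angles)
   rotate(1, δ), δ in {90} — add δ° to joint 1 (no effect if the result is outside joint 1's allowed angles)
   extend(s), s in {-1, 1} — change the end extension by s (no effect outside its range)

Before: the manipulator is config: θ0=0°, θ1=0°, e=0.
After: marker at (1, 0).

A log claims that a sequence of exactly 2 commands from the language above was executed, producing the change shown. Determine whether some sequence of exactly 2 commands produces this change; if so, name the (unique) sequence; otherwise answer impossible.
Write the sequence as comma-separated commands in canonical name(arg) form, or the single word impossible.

from: config: θ0=0°, θ1=0°, e=0
1. rotate(1, 90) → config: θ0=0°, θ1=90°, e=0
2. rotate(1, 90) → config: θ0=0°, θ1=180°, e=0
no other 2-command option fits: unique.

rotate(1, 90), rotate(1, 90)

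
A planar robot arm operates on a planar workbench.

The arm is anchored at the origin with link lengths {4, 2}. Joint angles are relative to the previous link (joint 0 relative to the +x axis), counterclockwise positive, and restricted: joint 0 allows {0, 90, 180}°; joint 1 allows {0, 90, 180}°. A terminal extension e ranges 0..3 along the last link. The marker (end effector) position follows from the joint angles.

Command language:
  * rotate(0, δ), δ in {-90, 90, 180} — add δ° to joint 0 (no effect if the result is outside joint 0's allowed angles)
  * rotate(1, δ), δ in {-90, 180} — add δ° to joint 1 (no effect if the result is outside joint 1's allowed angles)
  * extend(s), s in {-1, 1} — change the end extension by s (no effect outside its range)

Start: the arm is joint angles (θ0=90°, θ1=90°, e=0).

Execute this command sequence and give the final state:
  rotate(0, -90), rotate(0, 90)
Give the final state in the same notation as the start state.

begin: joint angles (θ0=90°, θ1=90°, e=0)
step 1 (rotate(0, -90)): joint angles (θ0=0°, θ1=90°, e=0)
step 2 (rotate(0, 90)): joint angles (θ0=90°, θ1=90°, e=0)

joint angles (θ0=90°, θ1=90°, e=0)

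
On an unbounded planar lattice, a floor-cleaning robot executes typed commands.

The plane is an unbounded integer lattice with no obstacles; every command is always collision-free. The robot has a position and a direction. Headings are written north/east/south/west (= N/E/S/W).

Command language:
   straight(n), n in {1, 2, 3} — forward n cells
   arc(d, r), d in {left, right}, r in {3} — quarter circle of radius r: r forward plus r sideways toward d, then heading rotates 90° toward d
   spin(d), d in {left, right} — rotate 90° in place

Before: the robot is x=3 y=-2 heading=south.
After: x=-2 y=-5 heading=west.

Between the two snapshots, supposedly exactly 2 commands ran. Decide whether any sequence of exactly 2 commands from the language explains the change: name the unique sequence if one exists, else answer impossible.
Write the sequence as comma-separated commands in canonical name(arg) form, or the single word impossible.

key: position moved to (-2,-5) AND the heading swung to W — translation plus rotation needed
begin: x=3 y=-2 heading=south
1. arc(right, 3) → x=0 y=-5 heading=west
2. straight(2) → x=-2 y=-5 heading=west
no other 2-command option fits: unique.

arc(right, 3), straight(2)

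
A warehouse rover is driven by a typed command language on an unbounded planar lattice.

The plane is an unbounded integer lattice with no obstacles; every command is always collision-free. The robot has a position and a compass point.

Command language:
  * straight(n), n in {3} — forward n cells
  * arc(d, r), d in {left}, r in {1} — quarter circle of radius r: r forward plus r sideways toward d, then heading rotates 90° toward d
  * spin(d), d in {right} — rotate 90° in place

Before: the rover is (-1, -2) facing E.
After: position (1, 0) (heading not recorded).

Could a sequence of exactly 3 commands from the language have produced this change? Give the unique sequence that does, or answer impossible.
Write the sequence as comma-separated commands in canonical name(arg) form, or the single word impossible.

begin: (-1, -2) facing E
step 1 (arc(left, 1)): (0, -1) facing N
step 2 (spin(right)): (0, -1) facing E
step 3 (arc(left, 1)): (1, 0) facing N
uniquely the one of 27 3-step routes that fits.

arc(left, 1), spin(right), arc(left, 1)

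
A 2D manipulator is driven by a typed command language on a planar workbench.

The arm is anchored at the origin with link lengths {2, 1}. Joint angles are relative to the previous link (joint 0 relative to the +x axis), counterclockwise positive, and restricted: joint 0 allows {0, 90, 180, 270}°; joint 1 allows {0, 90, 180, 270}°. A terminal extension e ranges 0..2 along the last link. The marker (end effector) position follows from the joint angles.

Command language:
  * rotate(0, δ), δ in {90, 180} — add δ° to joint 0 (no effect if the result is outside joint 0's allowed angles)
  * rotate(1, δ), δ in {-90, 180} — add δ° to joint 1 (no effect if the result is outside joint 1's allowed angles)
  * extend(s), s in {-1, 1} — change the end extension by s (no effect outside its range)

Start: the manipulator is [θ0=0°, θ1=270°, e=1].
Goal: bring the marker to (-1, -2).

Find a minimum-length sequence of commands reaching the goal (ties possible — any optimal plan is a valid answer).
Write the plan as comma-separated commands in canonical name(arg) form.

extend(-1), rotate(0, 180), rotate(0, 90)

t0: [θ0=0°, θ1=270°, e=1]
step 1 (extend(-1)): [θ0=0°, θ1=270°, e=0]
step 2 (rotate(0, 180)): [θ0=180°, θ1=270°, e=0]
step 3 (rotate(0, 90)): [θ0=270°, θ1=270°, e=0]
shorter routes all fall short; 3 is best.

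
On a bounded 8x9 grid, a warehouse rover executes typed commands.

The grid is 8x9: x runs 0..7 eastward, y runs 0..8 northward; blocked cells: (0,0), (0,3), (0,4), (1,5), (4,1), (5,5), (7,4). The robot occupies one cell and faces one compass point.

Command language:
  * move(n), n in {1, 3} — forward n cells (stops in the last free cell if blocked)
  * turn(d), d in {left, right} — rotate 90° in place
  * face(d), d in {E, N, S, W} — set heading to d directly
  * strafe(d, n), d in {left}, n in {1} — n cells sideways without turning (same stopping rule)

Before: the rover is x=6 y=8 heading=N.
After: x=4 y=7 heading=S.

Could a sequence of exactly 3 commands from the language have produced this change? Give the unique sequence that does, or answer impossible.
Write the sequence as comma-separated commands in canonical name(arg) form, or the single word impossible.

no 3-step route produces this change.

impossible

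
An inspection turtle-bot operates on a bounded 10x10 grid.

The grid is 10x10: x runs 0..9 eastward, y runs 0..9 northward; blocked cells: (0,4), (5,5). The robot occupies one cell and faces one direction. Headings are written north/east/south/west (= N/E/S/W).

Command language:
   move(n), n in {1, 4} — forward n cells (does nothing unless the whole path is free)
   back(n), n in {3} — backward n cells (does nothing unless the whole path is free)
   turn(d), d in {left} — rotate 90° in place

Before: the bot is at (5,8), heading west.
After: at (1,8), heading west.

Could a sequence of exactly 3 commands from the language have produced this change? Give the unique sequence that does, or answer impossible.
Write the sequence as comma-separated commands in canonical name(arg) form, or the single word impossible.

key: the second move(4) would leave the grid, so it does nothing
initial: at (5,8), heading west
t=1 move(4) ⇒ at (1,8), heading west
t=2 move(4) ⇒ at (1,8), heading west
t=3 move(4) ⇒ at (1,8), heading west
uniquely the one of 64 3-step routes that fits.

move(4), move(4), move(4)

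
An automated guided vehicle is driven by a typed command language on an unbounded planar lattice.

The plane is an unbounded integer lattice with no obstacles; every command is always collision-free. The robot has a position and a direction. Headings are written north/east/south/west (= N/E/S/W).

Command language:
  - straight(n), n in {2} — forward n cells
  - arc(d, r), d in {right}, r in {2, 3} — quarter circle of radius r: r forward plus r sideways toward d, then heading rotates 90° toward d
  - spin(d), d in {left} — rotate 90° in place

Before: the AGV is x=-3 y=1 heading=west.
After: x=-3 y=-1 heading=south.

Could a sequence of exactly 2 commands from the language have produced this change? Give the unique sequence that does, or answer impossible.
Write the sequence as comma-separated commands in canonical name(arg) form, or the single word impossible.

spin(left), straight(2)

key: position moved to (-3,-1) AND the heading swung to S — translation plus rotation needed
begin: x=-3 y=1 heading=west
step 1 (spin(left)): x=-3 y=1 heading=south
step 2 (straight(2)): x=-3 y=-1 heading=south
no other 2-command option fits: unique.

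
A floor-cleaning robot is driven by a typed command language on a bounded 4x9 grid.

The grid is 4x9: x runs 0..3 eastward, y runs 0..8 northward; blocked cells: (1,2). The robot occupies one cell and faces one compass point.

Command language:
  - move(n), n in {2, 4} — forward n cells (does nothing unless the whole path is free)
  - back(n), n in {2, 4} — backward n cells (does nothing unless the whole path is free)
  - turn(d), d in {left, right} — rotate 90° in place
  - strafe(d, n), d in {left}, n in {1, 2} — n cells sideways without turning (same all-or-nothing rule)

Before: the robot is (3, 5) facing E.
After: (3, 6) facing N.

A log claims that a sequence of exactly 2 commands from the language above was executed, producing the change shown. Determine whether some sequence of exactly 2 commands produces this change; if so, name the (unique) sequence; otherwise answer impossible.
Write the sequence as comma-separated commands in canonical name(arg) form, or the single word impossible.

strafe(left, 1), turn(left)

key: running turn(left) before strafe(left, 1) would end elsewhere — order is forced
start: (3, 5) facing E
1. strafe(left, 1) → (3, 6) facing E
2. turn(left) → (3, 6) facing N
uniquely the one of 64 2-step routes that fits.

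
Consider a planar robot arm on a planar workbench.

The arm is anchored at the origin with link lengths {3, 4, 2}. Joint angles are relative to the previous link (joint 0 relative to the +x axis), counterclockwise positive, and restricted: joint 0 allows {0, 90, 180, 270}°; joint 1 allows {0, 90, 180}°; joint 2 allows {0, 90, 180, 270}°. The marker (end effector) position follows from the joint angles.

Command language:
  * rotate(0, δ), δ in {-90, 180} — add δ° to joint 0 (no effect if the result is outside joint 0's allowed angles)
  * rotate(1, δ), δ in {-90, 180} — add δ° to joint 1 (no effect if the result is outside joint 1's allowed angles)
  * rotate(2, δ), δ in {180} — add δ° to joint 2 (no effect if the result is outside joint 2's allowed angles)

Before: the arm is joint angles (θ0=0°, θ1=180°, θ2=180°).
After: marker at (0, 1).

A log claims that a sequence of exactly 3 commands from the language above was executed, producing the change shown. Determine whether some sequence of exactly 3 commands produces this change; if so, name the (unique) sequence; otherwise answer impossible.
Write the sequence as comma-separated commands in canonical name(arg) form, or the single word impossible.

rotate(0, -90), rotate(0, -90), rotate(0, -90)

start: joint angles (θ0=0°, θ1=180°, θ2=180°)
[1] after rotate(0, -90): joint angles (θ0=270°, θ1=180°, θ2=180°)
[2] after rotate(0, -90): joint angles (θ0=180°, θ1=180°, θ2=180°)
[3] after rotate(0, -90): joint angles (θ0=90°, θ1=180°, θ2=180°)
all 125 alternatives checked — unique.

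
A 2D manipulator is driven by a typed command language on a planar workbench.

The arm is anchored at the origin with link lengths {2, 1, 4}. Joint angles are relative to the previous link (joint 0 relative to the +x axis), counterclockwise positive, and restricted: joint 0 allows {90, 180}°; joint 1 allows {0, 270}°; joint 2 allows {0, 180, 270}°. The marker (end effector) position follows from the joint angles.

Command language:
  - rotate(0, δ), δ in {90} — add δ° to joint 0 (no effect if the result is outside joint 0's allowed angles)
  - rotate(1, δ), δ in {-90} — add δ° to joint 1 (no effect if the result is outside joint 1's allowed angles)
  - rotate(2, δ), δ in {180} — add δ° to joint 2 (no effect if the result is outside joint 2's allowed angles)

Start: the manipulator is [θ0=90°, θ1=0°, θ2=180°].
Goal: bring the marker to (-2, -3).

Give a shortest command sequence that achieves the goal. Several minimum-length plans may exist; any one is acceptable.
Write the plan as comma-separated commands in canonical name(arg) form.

t0: [θ0=90°, θ1=0°, θ2=180°]
1. rotate(0, 90) → [θ0=180°, θ1=0°, θ2=180°]
2. rotate(1, -90) → [θ0=180°, θ1=270°, θ2=180°]
shorter routes all fall short; 2 is best.

rotate(0, 90), rotate(1, -90)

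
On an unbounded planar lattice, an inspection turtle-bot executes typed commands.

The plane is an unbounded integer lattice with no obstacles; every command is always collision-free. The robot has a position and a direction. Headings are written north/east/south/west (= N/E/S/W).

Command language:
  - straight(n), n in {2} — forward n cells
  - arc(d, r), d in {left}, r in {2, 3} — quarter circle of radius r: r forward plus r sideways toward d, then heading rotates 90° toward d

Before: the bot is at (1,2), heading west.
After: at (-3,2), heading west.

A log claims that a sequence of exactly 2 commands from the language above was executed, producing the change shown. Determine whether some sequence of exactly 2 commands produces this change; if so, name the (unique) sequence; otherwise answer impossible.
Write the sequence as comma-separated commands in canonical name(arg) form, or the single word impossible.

key: heading stays W — no command in the sequence turns
from: at (1,2), heading west
step 1 (straight(2)): at (-1,2), heading west
step 2 (straight(2)): at (-3,2), heading west
all 9 alternatives checked — unique.

straight(2), straight(2)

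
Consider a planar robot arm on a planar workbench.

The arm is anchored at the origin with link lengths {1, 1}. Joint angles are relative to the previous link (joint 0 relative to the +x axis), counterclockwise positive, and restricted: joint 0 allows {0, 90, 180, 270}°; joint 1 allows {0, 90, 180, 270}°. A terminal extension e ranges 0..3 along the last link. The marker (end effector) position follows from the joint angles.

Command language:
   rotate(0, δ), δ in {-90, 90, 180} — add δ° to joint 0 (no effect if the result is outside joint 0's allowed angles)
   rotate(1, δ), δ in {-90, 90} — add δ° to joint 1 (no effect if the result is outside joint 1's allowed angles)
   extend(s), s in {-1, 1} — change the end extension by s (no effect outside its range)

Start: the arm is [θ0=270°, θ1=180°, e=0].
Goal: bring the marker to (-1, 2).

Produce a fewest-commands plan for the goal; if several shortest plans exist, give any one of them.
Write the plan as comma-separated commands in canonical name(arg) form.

begin: [θ0=270°, θ1=180°, e=0]
t=1 rotate(1, 90) ⇒ [θ0=270°, θ1=270°, e=0]
t=2 extend(1) ⇒ [θ0=270°, θ1=270°, e=1]
t=3 rotate(0, -90) ⇒ [θ0=180°, θ1=270°, e=1]
shorter routes all fall short; 3 is best.

rotate(1, 90), extend(1), rotate(0, -90)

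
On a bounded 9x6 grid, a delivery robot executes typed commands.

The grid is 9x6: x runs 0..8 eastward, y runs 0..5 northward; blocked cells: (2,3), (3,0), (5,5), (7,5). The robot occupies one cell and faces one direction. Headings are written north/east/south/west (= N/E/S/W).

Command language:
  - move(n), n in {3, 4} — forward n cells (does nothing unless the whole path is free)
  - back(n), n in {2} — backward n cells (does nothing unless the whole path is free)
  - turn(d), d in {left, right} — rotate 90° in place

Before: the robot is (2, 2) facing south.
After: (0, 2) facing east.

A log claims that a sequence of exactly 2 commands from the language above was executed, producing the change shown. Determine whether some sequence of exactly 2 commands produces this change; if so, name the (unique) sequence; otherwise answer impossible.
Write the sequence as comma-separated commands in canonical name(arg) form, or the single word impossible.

key: cell and facing (now E) both changed — the 2 commands mix motion and turning
from: (2, 2) facing south
step 1 (turn(left)): (2, 2) facing east
step 2 (back(2)): (0, 2) facing east
no rival 2-sequence matches.

turn(left), back(2)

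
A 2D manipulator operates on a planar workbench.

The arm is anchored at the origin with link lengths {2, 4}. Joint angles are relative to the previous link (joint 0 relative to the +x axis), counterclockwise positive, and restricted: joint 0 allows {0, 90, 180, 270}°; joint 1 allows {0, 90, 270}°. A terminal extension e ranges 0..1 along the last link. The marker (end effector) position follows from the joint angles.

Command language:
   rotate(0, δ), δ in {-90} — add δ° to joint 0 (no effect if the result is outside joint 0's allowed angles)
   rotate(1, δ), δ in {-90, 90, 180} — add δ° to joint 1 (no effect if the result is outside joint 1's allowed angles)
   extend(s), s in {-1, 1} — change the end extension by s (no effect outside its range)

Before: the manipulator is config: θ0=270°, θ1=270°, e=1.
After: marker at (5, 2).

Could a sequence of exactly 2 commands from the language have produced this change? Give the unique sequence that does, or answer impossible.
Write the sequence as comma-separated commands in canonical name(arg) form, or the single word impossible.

rotate(0, -90), rotate(0, -90)

initial: config: θ0=270°, θ1=270°, e=1
step 1 (rotate(0, -90)): config: θ0=180°, θ1=270°, e=1
step 2 (rotate(0, -90)): config: θ0=90°, θ1=270°, e=1
no rival 2-sequence matches.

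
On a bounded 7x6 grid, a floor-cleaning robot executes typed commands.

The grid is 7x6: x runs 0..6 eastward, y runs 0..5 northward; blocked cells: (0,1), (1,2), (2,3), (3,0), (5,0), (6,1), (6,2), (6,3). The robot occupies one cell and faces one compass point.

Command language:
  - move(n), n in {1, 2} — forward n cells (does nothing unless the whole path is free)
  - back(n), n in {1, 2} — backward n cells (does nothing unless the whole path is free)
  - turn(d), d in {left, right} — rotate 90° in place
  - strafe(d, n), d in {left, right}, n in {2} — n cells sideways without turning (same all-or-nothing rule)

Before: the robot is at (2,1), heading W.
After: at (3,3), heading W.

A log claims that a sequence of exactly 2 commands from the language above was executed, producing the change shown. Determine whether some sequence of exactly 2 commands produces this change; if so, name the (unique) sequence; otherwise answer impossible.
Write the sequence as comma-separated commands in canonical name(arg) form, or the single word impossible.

back(1), strafe(right, 2)

key: heading stays W — no command in the sequence turns
from: at (2,1), heading W
t=1 back(1) ⇒ at (3,1), heading W
t=2 strafe(right, 2) ⇒ at (3,3), heading W
uniquely the one of 64 2-step routes that fits.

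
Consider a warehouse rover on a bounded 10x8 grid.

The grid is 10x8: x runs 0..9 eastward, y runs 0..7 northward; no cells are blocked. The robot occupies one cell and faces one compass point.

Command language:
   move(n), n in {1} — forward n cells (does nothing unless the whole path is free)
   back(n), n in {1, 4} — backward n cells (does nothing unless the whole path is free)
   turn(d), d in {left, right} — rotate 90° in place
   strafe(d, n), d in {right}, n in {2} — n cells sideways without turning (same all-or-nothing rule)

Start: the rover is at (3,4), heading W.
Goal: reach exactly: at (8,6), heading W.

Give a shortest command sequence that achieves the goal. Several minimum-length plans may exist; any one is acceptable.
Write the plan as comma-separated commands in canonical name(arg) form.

initial: at (3,4), heading W
step 1 (back(1)): at (4,4), heading W
step 2 (back(4)): at (8,4), heading W
step 3 (strafe(right, 2)): at (8,6), heading W
no 2-step plan works, so 3 is optimal.

back(1), back(4), strafe(right, 2)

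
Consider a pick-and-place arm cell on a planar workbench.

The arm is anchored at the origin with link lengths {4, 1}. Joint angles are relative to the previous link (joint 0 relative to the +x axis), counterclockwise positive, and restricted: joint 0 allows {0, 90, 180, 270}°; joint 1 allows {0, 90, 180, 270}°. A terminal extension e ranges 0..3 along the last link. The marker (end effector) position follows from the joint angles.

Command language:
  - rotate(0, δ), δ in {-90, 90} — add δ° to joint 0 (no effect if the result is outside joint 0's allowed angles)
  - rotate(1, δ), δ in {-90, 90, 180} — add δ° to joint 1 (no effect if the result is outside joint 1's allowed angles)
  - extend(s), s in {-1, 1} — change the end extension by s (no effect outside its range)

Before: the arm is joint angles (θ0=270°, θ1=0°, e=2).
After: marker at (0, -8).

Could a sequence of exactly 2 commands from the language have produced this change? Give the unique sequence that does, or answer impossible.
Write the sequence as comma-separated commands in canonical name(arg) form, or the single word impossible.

extend(1), extend(1)

t0: joint angles (θ0=270°, θ1=0°, e=2)
t=1 extend(1) ⇒ joint angles (θ0=270°, θ1=0°, e=3)
t=2 extend(1) ⇒ joint angles (θ0=270°, θ1=0°, e=3)
uniquely the one of 49 2-step routes that fits.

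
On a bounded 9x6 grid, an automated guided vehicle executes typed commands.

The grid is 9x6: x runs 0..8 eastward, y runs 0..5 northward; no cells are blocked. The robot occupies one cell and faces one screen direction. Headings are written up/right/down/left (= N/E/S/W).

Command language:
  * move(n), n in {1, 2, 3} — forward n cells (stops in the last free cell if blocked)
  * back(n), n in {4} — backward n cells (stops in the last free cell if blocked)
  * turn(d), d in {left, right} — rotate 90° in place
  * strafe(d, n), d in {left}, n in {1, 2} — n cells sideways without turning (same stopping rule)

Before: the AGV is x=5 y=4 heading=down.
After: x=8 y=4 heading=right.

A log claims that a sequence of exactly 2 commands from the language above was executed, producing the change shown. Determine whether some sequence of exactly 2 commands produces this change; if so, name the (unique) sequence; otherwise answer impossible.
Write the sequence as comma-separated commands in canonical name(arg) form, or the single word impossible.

turn(left), move(3)

key: cell and facing (now E) both changed — the 2 commands mix motion and turning
from: x=5 y=4 heading=down
step 1 (turn(left)): x=5 y=4 heading=right
step 2 (move(3)): x=8 y=4 heading=right
uniquely the one of 64 2-step routes that fits.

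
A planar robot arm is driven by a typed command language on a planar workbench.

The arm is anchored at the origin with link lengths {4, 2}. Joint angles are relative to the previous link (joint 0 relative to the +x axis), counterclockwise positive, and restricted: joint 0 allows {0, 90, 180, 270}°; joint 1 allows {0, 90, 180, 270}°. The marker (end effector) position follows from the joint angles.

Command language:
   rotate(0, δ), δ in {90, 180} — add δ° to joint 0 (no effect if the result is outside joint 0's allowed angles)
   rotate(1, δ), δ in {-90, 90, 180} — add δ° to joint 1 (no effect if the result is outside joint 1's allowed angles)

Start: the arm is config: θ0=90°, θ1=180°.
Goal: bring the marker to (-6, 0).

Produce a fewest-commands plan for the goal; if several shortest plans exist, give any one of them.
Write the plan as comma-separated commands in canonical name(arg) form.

initial: config: θ0=90°, θ1=180°
step 1 (rotate(1, 180)): config: θ0=90°, θ1=0°
step 2 (rotate(0, 90)): config: θ0=180°, θ1=0°
nothing shorter than 2 reaches the goal.

rotate(1, 180), rotate(0, 90)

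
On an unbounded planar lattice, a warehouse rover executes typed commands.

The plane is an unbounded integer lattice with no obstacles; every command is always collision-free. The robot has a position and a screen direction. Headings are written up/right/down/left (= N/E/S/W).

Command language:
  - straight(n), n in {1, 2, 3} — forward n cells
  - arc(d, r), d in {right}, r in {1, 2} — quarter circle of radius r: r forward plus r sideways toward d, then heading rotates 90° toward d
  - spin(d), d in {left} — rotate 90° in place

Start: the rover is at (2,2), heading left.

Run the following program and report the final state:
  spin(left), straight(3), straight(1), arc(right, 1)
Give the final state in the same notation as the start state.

t0: at (2,2), heading left
[1] after spin(left): at (2,2), heading down
[2] after straight(3): at (2,-1), heading down
[3] after straight(1): at (2,-2), heading down
[4] after arc(right, 1): at (1,-3), heading left

at (1,-3), heading left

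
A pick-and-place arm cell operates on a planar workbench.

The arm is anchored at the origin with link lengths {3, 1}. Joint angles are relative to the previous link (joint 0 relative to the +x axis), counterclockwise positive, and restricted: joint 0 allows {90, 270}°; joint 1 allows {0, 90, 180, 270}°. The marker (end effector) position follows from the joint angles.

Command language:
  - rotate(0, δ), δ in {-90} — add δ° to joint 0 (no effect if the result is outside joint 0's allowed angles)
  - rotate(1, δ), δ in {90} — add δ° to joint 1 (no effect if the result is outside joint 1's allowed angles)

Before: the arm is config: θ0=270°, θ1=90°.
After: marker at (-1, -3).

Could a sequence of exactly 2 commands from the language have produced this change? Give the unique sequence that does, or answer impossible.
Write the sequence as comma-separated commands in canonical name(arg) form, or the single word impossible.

rotate(1, 90), rotate(1, 90)

initial: config: θ0=270°, θ1=90°
step 1 (rotate(1, 90)): config: θ0=270°, θ1=180°
step 2 (rotate(1, 90)): config: θ0=270°, θ1=270°
uniquely the one of 4 2-step routes that fits.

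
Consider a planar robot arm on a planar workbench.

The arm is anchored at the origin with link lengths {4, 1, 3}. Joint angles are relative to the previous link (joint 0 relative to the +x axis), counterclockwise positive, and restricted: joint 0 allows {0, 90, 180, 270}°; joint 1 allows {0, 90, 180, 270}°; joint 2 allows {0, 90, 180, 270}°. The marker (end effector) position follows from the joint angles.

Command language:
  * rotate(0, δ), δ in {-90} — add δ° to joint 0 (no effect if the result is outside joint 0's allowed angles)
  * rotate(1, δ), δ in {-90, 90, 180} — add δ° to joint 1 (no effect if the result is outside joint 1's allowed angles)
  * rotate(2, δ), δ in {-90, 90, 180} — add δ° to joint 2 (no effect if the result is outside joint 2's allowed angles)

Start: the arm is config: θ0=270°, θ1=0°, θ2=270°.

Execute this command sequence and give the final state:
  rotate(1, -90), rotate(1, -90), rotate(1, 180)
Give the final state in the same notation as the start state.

config: θ0=270°, θ1=0°, θ2=270°

t0: config: θ0=270°, θ1=0°, θ2=270°
[1] after rotate(1, -90): config: θ0=270°, θ1=270°, θ2=270°
[2] after rotate(1, -90): config: θ0=270°, θ1=180°, θ2=270°
[3] after rotate(1, 180): config: θ0=270°, θ1=0°, θ2=270°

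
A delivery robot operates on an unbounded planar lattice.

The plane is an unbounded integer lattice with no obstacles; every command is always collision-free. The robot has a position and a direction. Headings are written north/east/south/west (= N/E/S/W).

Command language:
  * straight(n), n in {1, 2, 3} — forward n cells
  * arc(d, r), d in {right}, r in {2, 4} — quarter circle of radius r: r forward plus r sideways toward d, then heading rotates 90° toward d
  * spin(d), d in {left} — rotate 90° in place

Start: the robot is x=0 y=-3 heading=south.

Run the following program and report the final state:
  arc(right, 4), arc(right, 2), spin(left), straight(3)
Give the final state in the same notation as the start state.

begin: x=0 y=-3 heading=south
1. arc(right, 4) → x=-4 y=-7 heading=west
2. arc(right, 2) → x=-6 y=-5 heading=north
3. spin(left) → x=-6 y=-5 heading=west
4. straight(3) → x=-9 y=-5 heading=west

x=-9 y=-5 heading=west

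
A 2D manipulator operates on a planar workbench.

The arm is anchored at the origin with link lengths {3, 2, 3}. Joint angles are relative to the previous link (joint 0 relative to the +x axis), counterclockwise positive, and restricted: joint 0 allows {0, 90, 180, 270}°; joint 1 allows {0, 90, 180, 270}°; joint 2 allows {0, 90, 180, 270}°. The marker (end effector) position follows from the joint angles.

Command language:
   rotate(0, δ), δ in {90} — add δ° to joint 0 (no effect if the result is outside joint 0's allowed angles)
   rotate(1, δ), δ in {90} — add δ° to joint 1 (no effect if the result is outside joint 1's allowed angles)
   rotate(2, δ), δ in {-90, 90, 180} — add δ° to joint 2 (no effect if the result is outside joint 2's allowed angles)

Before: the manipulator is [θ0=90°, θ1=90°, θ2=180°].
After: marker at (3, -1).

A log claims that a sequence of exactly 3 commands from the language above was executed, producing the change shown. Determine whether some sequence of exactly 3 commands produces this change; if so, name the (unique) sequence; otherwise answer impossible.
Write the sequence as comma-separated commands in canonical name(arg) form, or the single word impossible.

rotate(0, 90), rotate(0, 90), rotate(0, 90)

begin: [θ0=90°, θ1=90°, θ2=180°]
[1] after rotate(0, 90): [θ0=180°, θ1=90°, θ2=180°]
[2] after rotate(0, 90): [θ0=270°, θ1=90°, θ2=180°]
[3] after rotate(0, 90): [θ0=0°, θ1=90°, θ2=180°]
no other 3-command option fits: unique.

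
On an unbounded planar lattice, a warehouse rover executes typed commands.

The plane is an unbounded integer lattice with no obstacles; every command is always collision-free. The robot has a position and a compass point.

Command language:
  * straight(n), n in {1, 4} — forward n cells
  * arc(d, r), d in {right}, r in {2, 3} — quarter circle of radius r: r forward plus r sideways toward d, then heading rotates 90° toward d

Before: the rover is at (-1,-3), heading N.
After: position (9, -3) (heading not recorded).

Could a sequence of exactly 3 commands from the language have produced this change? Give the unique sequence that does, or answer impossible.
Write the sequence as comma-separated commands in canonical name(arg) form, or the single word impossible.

from: at (-1,-3), heading N
1. arc(right, 3) → at (2,0), heading E
2. straight(4) → at (6,0), heading E
3. arc(right, 3) → at (9,-3), heading S
no rival 3-sequence matches.

arc(right, 3), straight(4), arc(right, 3)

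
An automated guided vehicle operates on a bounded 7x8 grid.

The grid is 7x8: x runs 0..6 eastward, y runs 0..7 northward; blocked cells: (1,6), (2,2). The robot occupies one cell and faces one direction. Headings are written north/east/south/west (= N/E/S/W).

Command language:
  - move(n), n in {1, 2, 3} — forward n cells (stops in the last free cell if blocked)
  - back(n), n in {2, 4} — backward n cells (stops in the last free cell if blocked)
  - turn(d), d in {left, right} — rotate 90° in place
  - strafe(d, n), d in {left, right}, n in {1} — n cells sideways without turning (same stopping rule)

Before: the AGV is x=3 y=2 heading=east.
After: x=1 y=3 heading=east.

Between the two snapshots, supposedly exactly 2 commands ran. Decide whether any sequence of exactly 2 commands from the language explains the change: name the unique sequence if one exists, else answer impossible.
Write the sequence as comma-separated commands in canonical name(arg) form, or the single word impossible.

strafe(left, 1), back(2)

key: order matters: swapping strafe(left, 1) and back(2) lands elsewhere
begin: x=3 y=2 heading=east
t=1 strafe(left, 1) ⇒ x=3 y=3 heading=east
t=2 back(2) ⇒ x=1 y=3 heading=east
no rival 2-sequence matches.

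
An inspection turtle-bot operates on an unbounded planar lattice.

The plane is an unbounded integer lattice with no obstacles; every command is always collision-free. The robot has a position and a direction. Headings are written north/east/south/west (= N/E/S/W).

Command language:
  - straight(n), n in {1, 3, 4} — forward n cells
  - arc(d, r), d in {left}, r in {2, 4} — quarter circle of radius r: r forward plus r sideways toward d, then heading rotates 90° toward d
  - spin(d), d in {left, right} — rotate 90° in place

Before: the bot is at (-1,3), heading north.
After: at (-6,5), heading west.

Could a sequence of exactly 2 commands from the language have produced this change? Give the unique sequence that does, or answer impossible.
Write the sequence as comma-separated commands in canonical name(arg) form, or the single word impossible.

key: cell and facing (now W) both changed — the 2 commands mix motion and turning
initial: at (-1,3), heading north
t=1 arc(left, 2) ⇒ at (-3,5), heading west
t=2 straight(3) ⇒ at (-6,5), heading west
no rival 2-sequence matches.

arc(left, 2), straight(3)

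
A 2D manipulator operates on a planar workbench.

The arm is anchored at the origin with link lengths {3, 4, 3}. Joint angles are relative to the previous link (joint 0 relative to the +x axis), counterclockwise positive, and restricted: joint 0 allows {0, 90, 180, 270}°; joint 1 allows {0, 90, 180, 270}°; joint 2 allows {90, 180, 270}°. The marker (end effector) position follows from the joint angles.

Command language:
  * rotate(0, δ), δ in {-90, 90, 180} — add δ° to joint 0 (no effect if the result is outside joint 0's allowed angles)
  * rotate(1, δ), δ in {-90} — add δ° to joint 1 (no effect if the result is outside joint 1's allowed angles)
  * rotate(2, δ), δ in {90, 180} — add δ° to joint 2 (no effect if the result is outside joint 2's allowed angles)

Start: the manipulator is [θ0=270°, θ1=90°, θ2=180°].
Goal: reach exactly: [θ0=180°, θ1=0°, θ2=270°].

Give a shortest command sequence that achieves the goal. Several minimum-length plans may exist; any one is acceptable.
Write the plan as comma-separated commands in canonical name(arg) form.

rotate(1, -90), rotate(2, 90), rotate(0, -90)

initial: [θ0=270°, θ1=90°, θ2=180°]
t=1 rotate(1, -90) ⇒ [θ0=270°, θ1=0°, θ2=180°]
t=2 rotate(2, 90) ⇒ [θ0=270°, θ1=0°, θ2=270°]
t=3 rotate(0, -90) ⇒ [θ0=180°, θ1=0°, θ2=270°]
nothing shorter than 3 reaches the goal.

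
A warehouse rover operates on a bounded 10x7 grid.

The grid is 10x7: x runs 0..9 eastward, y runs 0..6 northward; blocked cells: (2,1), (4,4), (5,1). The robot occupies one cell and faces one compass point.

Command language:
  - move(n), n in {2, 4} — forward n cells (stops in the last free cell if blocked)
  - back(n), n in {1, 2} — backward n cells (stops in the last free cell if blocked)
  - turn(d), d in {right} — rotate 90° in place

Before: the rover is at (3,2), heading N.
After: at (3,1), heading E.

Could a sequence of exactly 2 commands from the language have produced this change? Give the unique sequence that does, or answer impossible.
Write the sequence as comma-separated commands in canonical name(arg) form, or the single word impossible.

back(1), turn(right)

key: cell and facing (now E) both changed — the 2 commands mix motion and turning
start: at (3,2), heading N
t=1 back(1) ⇒ at (3,1), heading N
t=2 turn(right) ⇒ at (3,1), heading E
all 25 alternatives checked — unique.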